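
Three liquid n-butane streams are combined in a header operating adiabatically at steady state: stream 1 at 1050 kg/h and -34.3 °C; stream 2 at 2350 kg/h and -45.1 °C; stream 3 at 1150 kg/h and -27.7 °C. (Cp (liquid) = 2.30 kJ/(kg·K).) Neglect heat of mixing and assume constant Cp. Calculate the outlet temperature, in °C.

Energy balance with Q = 0: Σ ṁᵢCp,ᵢ(T_out − Tᵢ) = 0
Σ ṁᵢCp,ᵢTᵢ = 1050×2.30×-34.3 + 2350×2.30×-45.1 + 1150×2.30×-27.7 = -399870
Σ ṁᵢCp,ᵢ = 1050×2.30 + 2350×2.30 + 1150×2.30 = 10465
T_out = -399870 / 10465 = -38.21 °C

T_out = -38.2 °C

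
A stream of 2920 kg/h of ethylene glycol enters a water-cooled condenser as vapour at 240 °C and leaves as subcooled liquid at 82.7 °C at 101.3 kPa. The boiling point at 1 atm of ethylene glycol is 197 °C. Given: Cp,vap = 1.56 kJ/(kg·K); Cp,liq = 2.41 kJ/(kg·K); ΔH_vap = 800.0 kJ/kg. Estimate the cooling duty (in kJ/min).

vapour 240→197 °C: -67.08 kJ/kg
condensation at 197 °C: -800 kJ/kg
liquid 197→82.7 °C: -275.46 kJ/kg
Δh = -67.08 + -800 + -275.46 = -1142.5 kJ/kg
Q = ṁ·Δh = 2920 kg/h × -1142.5 kJ/kg = -3.3362e+06 kJ/h
|Q| = 926.73 kW = 55604 kJ/min

Q_c = 55600 kJ/min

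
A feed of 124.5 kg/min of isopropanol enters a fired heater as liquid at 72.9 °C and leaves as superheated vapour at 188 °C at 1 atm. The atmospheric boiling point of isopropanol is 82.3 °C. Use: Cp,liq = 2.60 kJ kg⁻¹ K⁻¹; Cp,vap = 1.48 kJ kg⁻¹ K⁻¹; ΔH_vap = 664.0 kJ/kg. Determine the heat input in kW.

liquid 72.9→82.3 °C: 24.44 kJ/kg
vaporisation at 82.3 °C: 664 kJ/kg
vapour 82.3→188 °C: 156.44 kJ/kg
Δh = 24.44 + 664 + 156.44 = 844.88 kJ/kg
Q = ṁ·Δh = 124.5 kg/min × 844.88 kJ/kg = 105190 kJ/min
|Q| = 1753.1 kW

Q = 1750 kW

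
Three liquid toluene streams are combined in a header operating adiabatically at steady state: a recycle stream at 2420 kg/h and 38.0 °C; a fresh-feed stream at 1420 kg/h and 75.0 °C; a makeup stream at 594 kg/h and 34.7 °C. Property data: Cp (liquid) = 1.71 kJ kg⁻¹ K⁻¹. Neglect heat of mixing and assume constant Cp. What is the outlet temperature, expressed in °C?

Adiabatic, steady state ⇒ Σ ṁᵢCp,ᵢ(T_out − Tᵢ) = 0
Σ ṁᵢCp,ᵢTᵢ = 2420×1.71×38.0 + 1420×1.71×75.0 + 594×1.71×34.7 = 374610
Σ ṁᵢCp,ᵢ = 2420×1.71 + 1420×1.71 + 594×1.71 = 7582.1
T_out = 374610 / 7582.1 = 49.407 °C

T_out = 49.4 °C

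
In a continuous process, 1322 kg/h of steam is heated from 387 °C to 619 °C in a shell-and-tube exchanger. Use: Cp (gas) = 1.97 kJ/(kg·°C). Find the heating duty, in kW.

Q = ṁ·Cp·ΔT = 1322 × 1.97 × (619 − 387) = 604210 kJ/h
Converting: 604210 / 3600 s = 167.84 kW

Q = 168 kW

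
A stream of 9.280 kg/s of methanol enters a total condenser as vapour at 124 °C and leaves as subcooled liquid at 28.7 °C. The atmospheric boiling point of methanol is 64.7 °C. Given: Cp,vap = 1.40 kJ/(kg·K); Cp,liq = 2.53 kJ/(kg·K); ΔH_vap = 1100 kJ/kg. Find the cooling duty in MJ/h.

Q_c = 42600 MJ/h

vapour 124→64.7 °C: -83.02 kJ/kg
condensation at 64.7 °C: -1100 kJ/kg
liquid 64.7→28.7 °C: -91.08 kJ/kg
Δh = -83.02 + -1100 + -91.08 = -1274.1 kJ/kg
Q = ṁ·Δh = 9.280 kg/s × -1274.1 kJ/kg = -11824 kJ/s
|Q| = 11824 kW = 42565 MJ/h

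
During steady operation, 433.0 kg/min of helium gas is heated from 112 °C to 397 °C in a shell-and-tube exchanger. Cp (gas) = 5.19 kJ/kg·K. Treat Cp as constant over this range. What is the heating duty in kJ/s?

Q = ṁ·Cp·ΔT = 433.0 × 5.19 × (397 − 112) = 640470 kJ/min
Converting: 640470 / 60 s = 10675 kW

Q = 10700 kJ/s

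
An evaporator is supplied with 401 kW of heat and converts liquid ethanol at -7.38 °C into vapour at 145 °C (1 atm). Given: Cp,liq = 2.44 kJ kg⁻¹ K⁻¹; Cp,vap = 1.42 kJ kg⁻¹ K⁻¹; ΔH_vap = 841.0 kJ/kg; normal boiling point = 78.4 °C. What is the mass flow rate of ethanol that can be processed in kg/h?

Δh = 2.44×(78.4−-7.38) + 841.0 + 1.42×(145−78.4) = 1144.9 kJ/kg
Q = 401 kW = 401 kJ/s = 1.4436e+06 kJ/h
ṁ = Q/Δh = 1.4436e+06 / 1144.9 = 1260.9 kg/h

ṁ = 1260 kg/h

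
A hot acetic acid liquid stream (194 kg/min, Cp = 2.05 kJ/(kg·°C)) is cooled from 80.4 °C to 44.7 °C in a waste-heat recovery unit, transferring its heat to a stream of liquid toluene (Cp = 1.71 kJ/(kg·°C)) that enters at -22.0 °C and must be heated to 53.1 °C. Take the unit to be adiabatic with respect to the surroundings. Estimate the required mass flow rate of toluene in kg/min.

Heat released by hot stream: Q = 194 × 2.05 × (80.4 − 44.7) = 14198 kJ/min
Energy balance on cold side (adiabatic exchanger): Q = ṁ_c·Cp_c·(T_c,out − T_c,in)
ṁ_c = 14198 / [1.71 × (53.1 − -22.0)] = 110.56 kg/min

ṁ_c = 111 kg/min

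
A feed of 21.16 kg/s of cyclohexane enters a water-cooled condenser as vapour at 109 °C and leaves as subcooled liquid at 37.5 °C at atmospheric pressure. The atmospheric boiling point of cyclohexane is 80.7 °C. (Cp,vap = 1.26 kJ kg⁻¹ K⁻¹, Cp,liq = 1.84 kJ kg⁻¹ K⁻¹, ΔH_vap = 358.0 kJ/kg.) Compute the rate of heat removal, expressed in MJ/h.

Q_c = 36000 MJ/h

vapour 109→80.7 °C: -35.658 kJ/kg
condensation at 80.7 °C: -358 kJ/kg
liquid 80.7→37.5 °C: -79.488 kJ/kg
Δh = -35.658 + -358 + -79.488 = -473.15 kJ/kg
Q = ṁ·Δh = 21.16 kg/s × -473.15 kJ/kg = -10012 kJ/s
|Q| = 10012 kW = 36042 MJ/h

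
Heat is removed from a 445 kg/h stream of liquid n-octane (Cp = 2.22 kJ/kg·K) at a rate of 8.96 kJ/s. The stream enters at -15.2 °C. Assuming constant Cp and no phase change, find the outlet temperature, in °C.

T_out = -47.9 °C

Q = 8.96 kJ/s = 32256 kJ/h
ΔT = Q/(ṁ·Cp) = 32256/(445×2.22) = 32.651 K
T_out = -15.2 − 32.651 = -47.851 °C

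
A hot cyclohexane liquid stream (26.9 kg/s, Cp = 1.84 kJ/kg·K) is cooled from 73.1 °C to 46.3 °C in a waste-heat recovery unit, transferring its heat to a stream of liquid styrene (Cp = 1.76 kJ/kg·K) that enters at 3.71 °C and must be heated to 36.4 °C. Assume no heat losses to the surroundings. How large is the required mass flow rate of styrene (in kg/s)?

ṁ_c = 23.1 kg/s

Heat released by hot stream: Q = 26.9 × 1.84 × (73.1 − 46.3) = 1326.5 kJ/s
Energy balance on cold side (adiabatic exchanger): Q = ṁ_c·Cp_c·(T_c,out − T_c,in)
ṁ_c = 1326.5 / [1.76 × (36.4 − 3.71)] = 23.056 kg/s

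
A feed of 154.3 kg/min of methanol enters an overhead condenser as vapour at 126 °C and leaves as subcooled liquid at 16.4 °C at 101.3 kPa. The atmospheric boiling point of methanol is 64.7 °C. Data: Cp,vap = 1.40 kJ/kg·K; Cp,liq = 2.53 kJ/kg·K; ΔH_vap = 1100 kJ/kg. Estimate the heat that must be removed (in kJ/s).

Q_c = 3360 kJ/s

vapour 126→64.7 °C: -85.82 kJ/kg
condensation at 64.7 °C: -1100 kJ/kg
liquid 64.7→16.4 °C: -122.2 kJ/kg
Δh = -85.82 + -1100 + -122.2 = -1308 kJ/kg
Q = ṁ·Δh = 154.3 kg/min × -1308 kJ/kg = -201830 kJ/min
|Q| = 3363.8 kW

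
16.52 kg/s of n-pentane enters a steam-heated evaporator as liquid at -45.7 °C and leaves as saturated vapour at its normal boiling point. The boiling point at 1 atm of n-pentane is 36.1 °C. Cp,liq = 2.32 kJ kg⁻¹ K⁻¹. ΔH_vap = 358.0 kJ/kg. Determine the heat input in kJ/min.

Q = 543000 kJ/min

liquid -45.7→36.1 °C: 189.78 kJ/kg
vaporisation at 36.1 °C: 358 kJ/kg
Δh = 189.78 + 358 = 547.78 kJ/kg
Q = ṁ·Δh = 16.52 kg/s × 547.78 kJ/kg = 9049.3 kJ/s
|Q| = 9049.3 kW = 542960 kJ/min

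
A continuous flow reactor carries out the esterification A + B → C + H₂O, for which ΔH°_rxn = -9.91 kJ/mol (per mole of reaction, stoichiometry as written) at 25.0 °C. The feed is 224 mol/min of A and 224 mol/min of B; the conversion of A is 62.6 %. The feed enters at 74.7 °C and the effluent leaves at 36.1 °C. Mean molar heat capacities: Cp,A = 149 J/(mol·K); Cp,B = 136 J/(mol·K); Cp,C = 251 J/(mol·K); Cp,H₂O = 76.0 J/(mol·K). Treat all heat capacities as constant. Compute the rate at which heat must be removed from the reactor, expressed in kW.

Extent of reaction ξ = 0.626 × 224 = 140.22 mol/min
Reaction term: ξ·ΔH°_rxn = 140.22 × -9.91 = -1389.6 kJ/min
Sensible, feed 74.7→25 °C: -3172.8 kJ/min
Outlet flows (mol/min): A 83.776, B 83.776, C 140.22, H₂O 140.22
Sensible, products 25→36.1 °C: 774 kJ/min
Q = ΔH = -3788.5 kJ/min = -63.141 kW
Heat removed = 63.141 kW

Q_out = 63.1 kW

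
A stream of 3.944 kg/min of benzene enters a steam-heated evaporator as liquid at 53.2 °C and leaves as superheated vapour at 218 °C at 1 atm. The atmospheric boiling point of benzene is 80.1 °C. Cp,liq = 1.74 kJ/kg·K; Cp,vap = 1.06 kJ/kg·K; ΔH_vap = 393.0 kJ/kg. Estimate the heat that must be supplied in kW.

Q = 38.5 kW

liquid 53.2→80.1 °C: 46.806 kJ/kg
vaporisation at 80.1 °C: 393 kJ/kg
vapour 80.1→218 °C: 146.17 kJ/kg
Δh = 46.806 + 393 + 146.17 = 585.98 kJ/kg
Q = ṁ·Δh = 3.944 kg/min × 585.98 kJ/kg = 2311.1 kJ/min
|Q| = 38.518 kW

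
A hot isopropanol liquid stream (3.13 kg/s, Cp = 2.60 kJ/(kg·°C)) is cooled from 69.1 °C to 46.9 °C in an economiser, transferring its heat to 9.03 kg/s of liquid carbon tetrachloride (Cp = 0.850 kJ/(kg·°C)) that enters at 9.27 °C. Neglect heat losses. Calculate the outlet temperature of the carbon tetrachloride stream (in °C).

Heat released by hot stream: Q = 3.13 × 2.60 × (69.1 − 46.9) = 180.66 kJ/s
Energy balance on cold side (adiabatic exchanger): Q = ṁ_c·Cp_c·(T_c,out − T_c,in)
T_c,out = 9.27 + 180.66/(9.03 × 0.850) = 32.808 °C

T_c,out = 32.8 °C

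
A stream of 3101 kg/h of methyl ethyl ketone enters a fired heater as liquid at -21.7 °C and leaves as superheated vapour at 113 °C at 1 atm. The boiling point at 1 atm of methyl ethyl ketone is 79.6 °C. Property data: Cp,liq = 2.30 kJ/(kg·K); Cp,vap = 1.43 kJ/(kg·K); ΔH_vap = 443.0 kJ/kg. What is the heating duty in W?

Q = 623000 W

liquid -21.7→79.6 °C: 232.99 kJ/kg
vaporisation at 79.6 °C: 443 kJ/kg
vapour 79.6→113 °C: 47.762 kJ/kg
Δh = 232.99 + 443 + 47.762 = 723.75 kJ/kg
Q = ṁ·Δh = 3101 kg/h × 723.75 kJ/kg = 2.2444e+06 kJ/h
|Q| = 623.43 kW = 623430 W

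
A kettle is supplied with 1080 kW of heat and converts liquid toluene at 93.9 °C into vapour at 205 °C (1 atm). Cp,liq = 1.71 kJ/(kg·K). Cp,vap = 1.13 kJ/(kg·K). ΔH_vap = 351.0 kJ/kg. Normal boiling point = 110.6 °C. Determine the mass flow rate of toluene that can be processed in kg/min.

ṁ = 133 kg/min

Δh = 1.71×(110.6−93.9) + 351.0 + 1.13×(205−110.6) = 486.23 kJ/kg
Q = 1080 kW = 1080 kJ/s = 64800 kJ/min
ṁ = Q/Δh = 64800 / 486.23 = 133.27 kg/min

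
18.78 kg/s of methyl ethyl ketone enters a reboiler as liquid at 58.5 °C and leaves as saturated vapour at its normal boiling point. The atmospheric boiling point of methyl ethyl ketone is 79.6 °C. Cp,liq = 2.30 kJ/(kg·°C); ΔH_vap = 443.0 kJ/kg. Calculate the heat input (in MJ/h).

Q = 33200 MJ/h

liquid 58.5→79.6 °C: 48.53 kJ/kg
vaporisation at 79.6 °C: 443 kJ/kg
Δh = 48.53 + 443 = 491.53 kJ/kg
Q = ṁ·Δh = 18.78 kg/s × 491.53 kJ/kg = 9230.9 kJ/s
|Q| = 9230.9 kW = 33231 MJ/h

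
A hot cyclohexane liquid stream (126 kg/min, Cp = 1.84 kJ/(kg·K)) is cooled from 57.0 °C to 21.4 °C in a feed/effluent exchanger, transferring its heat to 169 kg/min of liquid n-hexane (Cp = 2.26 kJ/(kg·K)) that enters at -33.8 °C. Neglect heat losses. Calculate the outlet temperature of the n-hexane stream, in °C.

T_c,out = -12.2 °C

Heat released by hot stream: Q = 126 × 1.84 × (57.0 − 21.4) = 8253.5 kJ/min
Energy balance on cold side (adiabatic exchanger): Q = ṁ_c·Cp_c·(T_c,out − T_c,in)
T_c,out = -33.8 + 8253.5/(169 × 2.26) = -12.191 °C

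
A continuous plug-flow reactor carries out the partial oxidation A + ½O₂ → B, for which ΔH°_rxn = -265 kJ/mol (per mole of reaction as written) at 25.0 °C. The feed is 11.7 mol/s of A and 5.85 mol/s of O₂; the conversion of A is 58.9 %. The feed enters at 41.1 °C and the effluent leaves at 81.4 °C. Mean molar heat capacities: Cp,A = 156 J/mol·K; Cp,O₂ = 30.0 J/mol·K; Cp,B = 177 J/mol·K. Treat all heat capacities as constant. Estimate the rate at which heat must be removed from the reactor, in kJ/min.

Q_out = 105000 kJ/min

Extent of reaction ξ = 0.589 × 11.7 = 6.8913 mol/s
Reaction term: ξ·ΔH°_rxn = 6.8913 × -265 = -1826.2 kJ/s
Sensible, feed 41.1→25 °C: -32.211 kJ/s
Outlet flows (mol/s): A 4.8087, O₂ 2.4043, B 6.8913
Sensible, products 25→81.4 °C: 115.17 kJ/s
Q = ΔH = -1743.2 kJ/s = -1743.2 kW
Heat removed = 104590 kJ/min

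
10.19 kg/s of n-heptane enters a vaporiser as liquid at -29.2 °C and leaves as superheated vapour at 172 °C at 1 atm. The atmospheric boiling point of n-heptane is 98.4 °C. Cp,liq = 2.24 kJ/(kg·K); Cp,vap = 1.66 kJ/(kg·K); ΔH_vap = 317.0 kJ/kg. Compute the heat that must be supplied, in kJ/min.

Q = 443000 kJ/min

liquid -29.2→98.4 °C: 285.82 kJ/kg
vaporisation at 98.4 °C: 317 kJ/kg
vapour 98.4→172 °C: 122.18 kJ/kg
Δh = 285.82 + 317 + 122.18 = 725 kJ/kg
Q = ṁ·Δh = 10.19 kg/s × 725 kJ/kg = 7387.8 kJ/s
|Q| = 7387.8 kW = 443260 kJ/min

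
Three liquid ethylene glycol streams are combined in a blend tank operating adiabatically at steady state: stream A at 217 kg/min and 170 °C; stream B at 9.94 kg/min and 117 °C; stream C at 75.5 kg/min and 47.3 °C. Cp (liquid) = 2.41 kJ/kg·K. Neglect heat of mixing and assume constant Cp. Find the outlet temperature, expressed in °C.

T_out = 138 °C

No heat crosses the boundary, so H_out = H_in.
Σ ṁᵢCp,ᵢTᵢ = 217×2.41×170 + 9.94×2.41×117 + 75.5×2.41×47.3 = 100310
Σ ṁᵢCp,ᵢ = 217×2.41 + 9.94×2.41 + 75.5×2.41 = 728.88
T_out = 100310 / 728.88 = 137.63 °C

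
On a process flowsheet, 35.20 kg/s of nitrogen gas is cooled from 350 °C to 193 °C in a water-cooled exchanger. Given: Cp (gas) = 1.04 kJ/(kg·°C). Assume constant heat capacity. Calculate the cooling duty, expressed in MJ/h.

Q_c = 20700 MJ/h

Q = ṁ·Cp·ΔT = 35.20 × 1.04 × (193 − 350) = -5747.5 kJ/s
Cooling duty = 20691 MJ/h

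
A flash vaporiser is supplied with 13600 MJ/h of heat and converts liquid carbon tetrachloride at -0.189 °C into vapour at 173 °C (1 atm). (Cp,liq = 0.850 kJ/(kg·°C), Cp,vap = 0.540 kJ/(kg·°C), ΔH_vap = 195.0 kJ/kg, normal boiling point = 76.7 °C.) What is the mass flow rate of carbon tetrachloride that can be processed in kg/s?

ṁ = 12.1 kg/s

Δh = 0.850×(76.7−-0.189) + 195.0 + 0.540×(173−76.7) = 312.36 kJ/kg
Q = 13600 MJ/h = 3777.8 kJ/s = 3777.8 kJ/s
ṁ = Q/Δh = 3777.8 / 312.36 = 12.094 kg/s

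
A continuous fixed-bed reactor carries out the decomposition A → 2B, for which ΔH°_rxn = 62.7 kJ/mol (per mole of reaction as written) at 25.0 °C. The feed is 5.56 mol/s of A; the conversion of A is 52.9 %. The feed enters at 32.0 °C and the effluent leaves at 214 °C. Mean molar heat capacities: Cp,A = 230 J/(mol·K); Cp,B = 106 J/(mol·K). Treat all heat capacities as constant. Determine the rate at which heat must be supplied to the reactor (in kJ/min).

Q_in = 24400 kJ/min

Extent of reaction ξ = 0.529 × 5.56 = 2.9412 mol/s
Reaction term: ξ·ΔH°_rxn = 2.9412 × 62.7 = 184.42 kJ/s
Sensible, feed 32.0→25 °C: -8.9516 kJ/s
Outlet flows (mol/s): A 2.6188, B 5.8825
Sensible, products 25→214 °C: 231.69 kJ/s
Q = ΔH = 407.15 kJ/s = 407.15 kW
Heat supplied = 24429 kJ/min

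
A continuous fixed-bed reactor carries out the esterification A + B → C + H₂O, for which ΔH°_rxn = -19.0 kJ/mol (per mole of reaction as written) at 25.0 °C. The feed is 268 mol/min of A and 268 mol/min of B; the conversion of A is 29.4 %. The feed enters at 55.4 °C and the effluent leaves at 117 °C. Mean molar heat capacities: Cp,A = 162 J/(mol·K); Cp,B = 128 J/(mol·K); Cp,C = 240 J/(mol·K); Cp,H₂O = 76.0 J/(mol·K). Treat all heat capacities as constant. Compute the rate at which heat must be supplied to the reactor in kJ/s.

Extent of reaction ξ = 0.294 × 268 = 78.792 mol/min
Reaction term: ξ·ΔH°_rxn = 78.792 × -19.0 = -1497 kJ/min
Sensible, feed 55.4→25 °C: -2362.7 kJ/min
Outlet flows (mol/min): A 189.21, B 189.21, C 78.792, H₂O 78.792
Sensible, products 25→117 °C: 7338.7 kJ/min
Q = ΔH = 3479 kJ/min = 57.983 kW
Heat supplied = 57.983 kJ/s

Q_in = 58.0 kJ/s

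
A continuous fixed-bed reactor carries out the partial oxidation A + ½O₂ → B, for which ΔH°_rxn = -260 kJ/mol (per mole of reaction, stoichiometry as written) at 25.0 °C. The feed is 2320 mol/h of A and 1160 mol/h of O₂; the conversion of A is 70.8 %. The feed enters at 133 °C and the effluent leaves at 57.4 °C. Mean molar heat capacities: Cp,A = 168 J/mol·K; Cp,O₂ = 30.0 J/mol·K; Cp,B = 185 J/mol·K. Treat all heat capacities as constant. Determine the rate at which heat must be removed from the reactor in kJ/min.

Extent of reaction ξ = 0.708 × 2320 = 1642.6 mol/h
Reaction term: ξ·ΔH°_rxn = 1642.6 × -260 = -427070 kJ/h
Sensible, feed 133→25 °C: -45852 kJ/h
Outlet flows (mol/h): A 677.44, O₂ 338.72, B 1642.6
Sensible, products 25→57.4 °C: 13862 kJ/h
Q = ΔH = -459060 kJ/h = -127.52 kW
Heat removed = 7650.9 kJ/min

Q_out = 7650 kJ/min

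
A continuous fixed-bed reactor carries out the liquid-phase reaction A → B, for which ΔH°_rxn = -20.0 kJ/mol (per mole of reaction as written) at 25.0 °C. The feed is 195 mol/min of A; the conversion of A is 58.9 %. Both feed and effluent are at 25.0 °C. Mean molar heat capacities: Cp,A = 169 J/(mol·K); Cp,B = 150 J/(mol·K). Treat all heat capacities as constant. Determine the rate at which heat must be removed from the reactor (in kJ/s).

Extent of reaction ξ = 0.589 × 195 = 114.85 mol/min
Reaction term: ξ·ΔH°_rxn = 114.85 × -20.0 = -2297.1 kJ/min
Q = ΔH = -2297.1 kJ/min = -38.285 kW
Heat removed = 38.285 kJ/s

Q_out = 38.3 kJ/s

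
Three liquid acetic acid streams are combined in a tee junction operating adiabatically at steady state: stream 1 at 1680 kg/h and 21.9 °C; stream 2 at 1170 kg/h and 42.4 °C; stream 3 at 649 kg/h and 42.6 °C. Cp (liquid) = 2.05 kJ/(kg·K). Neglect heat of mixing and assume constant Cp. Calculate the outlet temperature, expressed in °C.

T_out = 32.6 °C

Energy balance with Q = 0: Σ ṁᵢCp,ᵢ(T_out − Tᵢ) = 0
T_out = Σ ṁᵢCp,ᵢTᵢ / Σ ṁᵢCp,ᵢ
      = 233800 / 7172.9 = 32.594 °C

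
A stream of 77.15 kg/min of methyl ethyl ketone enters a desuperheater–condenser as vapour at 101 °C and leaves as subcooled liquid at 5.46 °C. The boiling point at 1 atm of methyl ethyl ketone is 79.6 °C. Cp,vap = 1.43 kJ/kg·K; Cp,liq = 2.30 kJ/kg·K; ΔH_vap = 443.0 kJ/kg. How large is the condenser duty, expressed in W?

vapour 101→79.6 °C: -30.602 kJ/kg
condensation at 79.6 °C: -443 kJ/kg
liquid 79.6→5.46 °C: -170.52 kJ/kg
Δh = -30.602 + -443 + -170.52 = -644.12 kJ/kg
Q = ṁ·Δh = 77.15 kg/min × -644.12 kJ/kg = -49694 kJ/min
|Q| = 828.24 kW = 828240 W

Q_c = 828000 W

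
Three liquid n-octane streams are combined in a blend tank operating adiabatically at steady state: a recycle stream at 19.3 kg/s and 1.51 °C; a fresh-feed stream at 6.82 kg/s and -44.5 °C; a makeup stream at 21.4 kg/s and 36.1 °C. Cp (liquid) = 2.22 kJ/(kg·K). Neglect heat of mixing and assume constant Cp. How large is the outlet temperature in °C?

Adiabatic, steady state ⇒ Σ ṁᵢCp,ᵢ(T_out − Tᵢ) = 0
T_out = Σ ṁᵢCp,ᵢTᵢ / Σ ṁᵢCp,ᵢ
      = 1106 / 105.49 = 10.484 °C

T_out = 10.5 °C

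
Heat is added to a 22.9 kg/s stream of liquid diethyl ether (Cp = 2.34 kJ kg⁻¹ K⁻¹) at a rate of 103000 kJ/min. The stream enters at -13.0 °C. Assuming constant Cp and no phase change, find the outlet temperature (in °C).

Q = 103000 kJ/min = 1716.7 kJ/s
ΔT = Q/(ṁ·Cp) = 1716.7/(22.9×2.34) = 32.036 K
T_out = -13.0 + 32.036 = 19.036 °C

T_out = 19.0 °C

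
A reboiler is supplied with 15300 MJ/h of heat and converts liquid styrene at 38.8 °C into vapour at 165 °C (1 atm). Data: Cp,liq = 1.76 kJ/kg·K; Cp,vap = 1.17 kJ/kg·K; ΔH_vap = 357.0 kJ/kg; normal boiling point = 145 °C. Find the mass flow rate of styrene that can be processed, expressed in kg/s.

ṁ = 7.49 kg/s

Δh = 1.76×(145−38.8) + 357.0 + 1.17×(165−145) = 567.31 kJ/kg
Q = 15300 MJ/h = 4250 kJ/s = 4250 kJ/s
ṁ = Q/Δh = 4250 / 567.31 = 7.4915 kg/s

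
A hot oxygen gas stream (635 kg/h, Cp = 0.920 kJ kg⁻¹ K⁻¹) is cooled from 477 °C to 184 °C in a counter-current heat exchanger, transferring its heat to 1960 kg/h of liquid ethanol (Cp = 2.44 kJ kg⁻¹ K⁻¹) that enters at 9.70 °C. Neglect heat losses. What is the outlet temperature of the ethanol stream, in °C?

Heat released by hot stream: Q = 635 × 0.920 × (477 − 184) = 171170 kJ/h
Energy balance on cold side (adiabatic exchanger): Q = ṁ_c·Cp_c·(T_c,out − T_c,in)
T_c,out = 9.70 + 171170/(1960 × 2.44) = 45.492 °C

T_c,out = 45.5 °C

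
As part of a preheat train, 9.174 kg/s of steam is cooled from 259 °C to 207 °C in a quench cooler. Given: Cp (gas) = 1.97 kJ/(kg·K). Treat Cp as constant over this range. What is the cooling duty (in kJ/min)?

Q_c = 56400 kJ/min

Q = ṁ·Cp·ΔT = 9.174 × 1.97 × (207 − 259) = -939.78 kJ/s
Cooling duty = 56387 kJ/min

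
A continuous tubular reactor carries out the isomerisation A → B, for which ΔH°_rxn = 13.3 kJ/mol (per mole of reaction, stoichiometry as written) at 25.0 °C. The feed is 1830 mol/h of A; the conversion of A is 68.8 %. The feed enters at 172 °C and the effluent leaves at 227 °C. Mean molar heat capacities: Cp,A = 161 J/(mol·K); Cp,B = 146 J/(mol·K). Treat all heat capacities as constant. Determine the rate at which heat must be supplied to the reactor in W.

Q_in = 8090 W

Extent of reaction ξ = 0.688 × 1830 = 1259 mol/h
Reaction term: ξ·ΔH°_rxn = 1259 × 13.3 = 16745 kJ/h
Sensible, feed 172→25 °C: -43311 kJ/h
Outlet flows (mol/h): A 570.96, B 1259
Sensible, products 25→227 °C: 55700 kJ/h
Q = ΔH = 29135 kJ/h = 8.0931 kW
Heat supplied = 8093.1 W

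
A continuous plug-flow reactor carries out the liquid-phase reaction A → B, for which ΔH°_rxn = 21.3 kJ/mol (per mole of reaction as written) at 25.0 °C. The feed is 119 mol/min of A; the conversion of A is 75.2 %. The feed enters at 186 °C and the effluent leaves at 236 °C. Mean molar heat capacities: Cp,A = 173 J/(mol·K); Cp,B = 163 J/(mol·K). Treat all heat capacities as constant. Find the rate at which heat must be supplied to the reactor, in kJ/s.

Extent of reaction ξ = 0.752 × 119 = 89.488 mol/min
Reaction term: ξ·ΔH°_rxn = 89.488 × 21.3 = 1906.1 kJ/min
Sensible, feed 186→25 °C: -3314.5 kJ/min
Outlet flows (mol/min): A 29.512, B 89.488
Sensible, products 25→236 °C: 4155 kJ/min
Q = ΔH = 2746.6 kJ/min = 45.777 kW
Heat supplied = 45.777 kJ/s

Q_in = 45.8 kJ/s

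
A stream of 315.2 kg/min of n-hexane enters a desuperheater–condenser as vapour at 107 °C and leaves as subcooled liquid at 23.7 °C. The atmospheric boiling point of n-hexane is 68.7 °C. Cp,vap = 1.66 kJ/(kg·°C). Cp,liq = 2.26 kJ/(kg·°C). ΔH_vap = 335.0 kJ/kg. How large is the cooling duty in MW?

vapour 107→68.7 °C: -63.578 kJ/kg
condensation at 68.7 °C: -335 kJ/kg
liquid 68.7→23.7 °C: -101.7 kJ/kg
Δh = -63.578 + -335 + -101.7 = -500.28 kJ/kg
Q = ṁ·Δh = 315.2 kg/min × -500.28 kJ/kg = -157690 kJ/min
|Q| = 2628.1 kW = 2.6281 MW

Q_c = 2.63 MW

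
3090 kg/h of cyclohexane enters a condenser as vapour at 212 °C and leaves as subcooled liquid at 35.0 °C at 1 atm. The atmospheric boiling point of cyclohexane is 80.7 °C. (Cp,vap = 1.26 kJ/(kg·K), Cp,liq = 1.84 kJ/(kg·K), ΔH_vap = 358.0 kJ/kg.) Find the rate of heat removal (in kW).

vapour 212→80.7 °C: -165.44 kJ/kg
condensation at 80.7 °C: -358 kJ/kg
liquid 80.7→35.0 °C: -84.088 kJ/kg
Δh = -165.44 + -358 + -84.088 = -607.53 kJ/kg
Q = ṁ·Δh = 3090 kg/h × -607.53 kJ/kg = -1.8773e+06 kJ/h
|Q| = 521.46 kW

Q_c = 521 kW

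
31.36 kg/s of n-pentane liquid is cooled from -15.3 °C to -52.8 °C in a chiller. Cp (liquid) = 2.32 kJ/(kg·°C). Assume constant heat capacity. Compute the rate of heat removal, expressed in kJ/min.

Q_c = 164000 kJ/min

Q = ṁ·Cp·ΔT = 31.36 × 2.32 × (-52.8 − -15.3) = -2728.3 kJ/s
Cooling duty = 163700 kJ/min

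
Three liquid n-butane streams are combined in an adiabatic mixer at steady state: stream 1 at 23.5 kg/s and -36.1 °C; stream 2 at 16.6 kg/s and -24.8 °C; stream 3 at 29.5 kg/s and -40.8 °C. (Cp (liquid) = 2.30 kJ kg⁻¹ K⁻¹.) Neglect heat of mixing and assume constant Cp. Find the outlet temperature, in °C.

Adiabatic, steady state ⇒ Σ ṁᵢCp,ᵢ(T_out − Tᵢ) = 0
T_out = Σ ṁᵢCp,ᵢTᵢ / Σ ṁᵢCp,ᵢ
      = -5666.3 / 160.08 = -35.397 °C

T_out = -35.4 °C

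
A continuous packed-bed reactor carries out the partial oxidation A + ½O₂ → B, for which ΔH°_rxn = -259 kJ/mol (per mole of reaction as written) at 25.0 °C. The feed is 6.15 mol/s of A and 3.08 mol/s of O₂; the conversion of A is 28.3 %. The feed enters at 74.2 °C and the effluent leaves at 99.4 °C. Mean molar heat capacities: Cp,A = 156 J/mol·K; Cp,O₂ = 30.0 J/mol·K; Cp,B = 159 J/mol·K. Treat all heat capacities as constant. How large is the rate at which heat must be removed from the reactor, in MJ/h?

Extent of reaction ξ = 0.283 × 6.15 = 1.7404 mol/s
Reaction term: ξ·ΔH°_rxn = 1.7404 × -259 = -450.78 kJ/s
Sensible, feed 74.2→25 °C: -51.749 kJ/s
Outlet flows (mol/s): A 4.4096, O₂ 2.2098, B 1.7404
Sensible, products 25→99.4 °C: 76.7 kJ/s
Q = ΔH = -425.83 kJ/s = -425.83 kW
Heat removed = 1533 MJ/h

Q_out = 1530 MJ/h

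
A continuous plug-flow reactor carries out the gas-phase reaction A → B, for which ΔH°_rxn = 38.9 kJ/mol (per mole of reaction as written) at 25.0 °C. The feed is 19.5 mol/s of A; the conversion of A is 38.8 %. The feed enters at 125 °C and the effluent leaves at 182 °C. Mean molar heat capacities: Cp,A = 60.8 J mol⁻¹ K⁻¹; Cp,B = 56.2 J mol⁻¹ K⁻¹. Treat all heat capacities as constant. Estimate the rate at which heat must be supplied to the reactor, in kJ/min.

Q_in = 21400 kJ/min

Extent of reaction ξ = 0.388 × 19.5 = 7.566 mol/s
Reaction term: ξ·ΔH°_rxn = 7.566 × 38.9 = 294.32 kJ/s
Sensible, feed 125→25 °C: -118.56 kJ/s
Outlet flows (mol/s): A 11.934, B 7.566
Sensible, products 25→182 °C: 180.68 kJ/s
Q = ΔH = 356.43 kJ/s = 356.43 kW
Heat supplied = 21386 kJ/min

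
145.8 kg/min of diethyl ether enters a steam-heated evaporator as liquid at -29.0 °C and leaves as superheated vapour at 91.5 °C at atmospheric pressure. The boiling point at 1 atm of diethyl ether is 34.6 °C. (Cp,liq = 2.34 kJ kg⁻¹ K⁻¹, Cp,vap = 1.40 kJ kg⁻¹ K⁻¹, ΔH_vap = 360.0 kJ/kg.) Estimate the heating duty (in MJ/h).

Q = 5150 MJ/h

liquid -29.0→34.6 °C: 148.82 kJ/kg
vaporisation at 34.6 °C: 360 kJ/kg
vapour 34.6→91.5 °C: 79.66 kJ/kg
Δh = 148.82 + 360 + 79.66 = 588.48 kJ/kg
Q = ṁ·Δh = 145.8 kg/min × 588.48 kJ/kg = 85801 kJ/min
|Q| = 1430 kW = 5148.1 MJ/h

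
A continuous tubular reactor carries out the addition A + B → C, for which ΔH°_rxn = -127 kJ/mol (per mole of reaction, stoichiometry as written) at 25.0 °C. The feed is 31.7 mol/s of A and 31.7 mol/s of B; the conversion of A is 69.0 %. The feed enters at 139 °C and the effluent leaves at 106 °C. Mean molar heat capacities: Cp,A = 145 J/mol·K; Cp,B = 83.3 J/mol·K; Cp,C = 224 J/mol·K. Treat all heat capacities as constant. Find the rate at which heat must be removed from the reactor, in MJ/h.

Extent of reaction ξ = 0.690 × 31.7 = 21.873 mol/s
Reaction term: ξ·ΔH°_rxn = 21.873 × -127 = -2777.9 kJ/s
Sensible, feed 139→25 °C: -825.03 kJ/s
Outlet flows (mol/s): A 9.827, B 9.827, C 21.873
Sensible, products 25→106 °C: 578.59 kJ/s
Q = ΔH = -3024.3 kJ/s = -3024.3 kW
Heat removed = 10888 MJ/h

Q_out = 10900 MJ/h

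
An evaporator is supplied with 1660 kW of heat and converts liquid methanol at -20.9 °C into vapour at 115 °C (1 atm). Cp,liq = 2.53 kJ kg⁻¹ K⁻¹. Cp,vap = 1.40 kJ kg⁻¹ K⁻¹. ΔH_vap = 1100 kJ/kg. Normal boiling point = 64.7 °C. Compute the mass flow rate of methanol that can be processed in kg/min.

Δh = 2.53×(64.7−-20.9) + 1100 + 1.40×(115−64.7) = 1387 kJ/kg
Q = 1660 kW = 1660 kJ/s = 99600 kJ/min
ṁ = Q/Δh = 99600 / 1387 = 71.81 kg/min

ṁ = 71.8 kg/min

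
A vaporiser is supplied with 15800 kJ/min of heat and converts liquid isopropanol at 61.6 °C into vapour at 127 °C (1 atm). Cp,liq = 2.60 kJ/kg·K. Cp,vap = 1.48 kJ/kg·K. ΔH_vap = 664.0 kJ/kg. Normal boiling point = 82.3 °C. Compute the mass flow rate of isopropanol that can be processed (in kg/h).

ṁ = 1210 kg/h

Δh = 2.60×(82.3−61.6) + 664.0 + 1.48×(127−82.3) = 783.98 kJ/kg
Q = 15800 kJ/min = 263.33 kJ/s = 948000 kJ/h
ṁ = Q/Δh = 948000 / 783.98 = 1209.2 kg/h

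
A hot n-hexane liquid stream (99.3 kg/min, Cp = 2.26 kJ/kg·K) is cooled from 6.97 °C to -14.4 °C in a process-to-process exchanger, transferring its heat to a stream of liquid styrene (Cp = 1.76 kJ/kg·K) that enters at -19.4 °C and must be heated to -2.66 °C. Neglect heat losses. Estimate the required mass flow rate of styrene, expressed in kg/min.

ṁ_c = 163 kg/min

Heat released by hot stream: Q = 99.3 × 2.26 × (6.97 − -14.4) = 4795.8 kJ/min
Energy balance on cold side (adiabatic exchanger): Q = ṁ_c·Cp_c·(T_c,out − T_c,in)
ṁ_c = 4795.8 / [1.76 × (-2.66 − -19.4)] = 162.78 kg/min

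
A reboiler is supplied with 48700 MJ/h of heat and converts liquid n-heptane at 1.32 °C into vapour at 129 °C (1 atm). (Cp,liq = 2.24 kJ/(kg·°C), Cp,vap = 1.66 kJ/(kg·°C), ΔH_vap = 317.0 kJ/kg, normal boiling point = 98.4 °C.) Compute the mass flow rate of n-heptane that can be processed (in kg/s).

ṁ = 23.1 kg/s

Δh = 2.24×(98.4−1.32) + 317.0 + 1.66×(129−98.4) = 585.26 kJ/kg
Q = 48700 MJ/h = 13528 kJ/s = 13528 kJ/s
ṁ = Q/Δh = 13528 / 585.26 = 23.114 kg/s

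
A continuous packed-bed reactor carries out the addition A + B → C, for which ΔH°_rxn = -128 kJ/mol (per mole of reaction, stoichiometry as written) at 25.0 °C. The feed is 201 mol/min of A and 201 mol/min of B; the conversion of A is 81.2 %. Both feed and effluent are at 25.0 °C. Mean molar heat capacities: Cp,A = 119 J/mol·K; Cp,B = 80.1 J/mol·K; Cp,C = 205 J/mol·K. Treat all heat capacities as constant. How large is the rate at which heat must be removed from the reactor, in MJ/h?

Extent of reaction ξ = 0.812 × 201 = 163.21 mol/min
Reaction term: ξ·ΔH°_rxn = 163.21 × -128 = -20891 kJ/min
Q = ΔH = -20891 kJ/min = -348.19 kW
Heat removed = 1253.5 MJ/h

Q_out = 1250 MJ/h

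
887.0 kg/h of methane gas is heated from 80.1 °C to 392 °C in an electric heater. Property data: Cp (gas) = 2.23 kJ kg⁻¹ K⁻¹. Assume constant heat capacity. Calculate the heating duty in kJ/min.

Q = 10300 kJ/min

Q = ṁ·Cp·ΔT = 887.0 × 2.23 × (392 − 80.1) = 616940 kJ/h
Converting: 616940 / 3600 s = 171.37 kW
Heating duty = 10282 kJ/min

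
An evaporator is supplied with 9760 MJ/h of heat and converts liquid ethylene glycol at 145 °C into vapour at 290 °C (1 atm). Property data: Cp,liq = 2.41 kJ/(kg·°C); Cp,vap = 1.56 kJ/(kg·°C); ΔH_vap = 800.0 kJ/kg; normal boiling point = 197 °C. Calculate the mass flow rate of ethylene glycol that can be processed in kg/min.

Δh = 2.41×(197−145) + 800.0 + 1.56×(290−197) = 1070.4 kJ/kg
Q = 9760 MJ/h = 2711.1 kJ/s = 162670 kJ/min
ṁ = Q/Δh = 162670 / 1070.4 = 151.97 kg/min

ṁ = 152 kg/min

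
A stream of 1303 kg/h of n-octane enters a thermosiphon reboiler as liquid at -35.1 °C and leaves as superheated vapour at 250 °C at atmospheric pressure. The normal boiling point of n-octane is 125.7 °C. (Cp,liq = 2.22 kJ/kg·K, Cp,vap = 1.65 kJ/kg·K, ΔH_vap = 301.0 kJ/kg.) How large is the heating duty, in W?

Q = 312000 W

liquid -35.1→125.7 °C: 356.98 kJ/kg
vaporisation at 125.7 °C: 301 kJ/kg
vapour 125.7→250 °C: 205.09 kJ/kg
Δh = 356.98 + 301 + 205.09 = 863.07 kJ/kg
Q = ṁ·Δh = 1303 kg/h × 863.07 kJ/kg = 1.1246e+06 kJ/h
|Q| = 312.38 kW = 312380 W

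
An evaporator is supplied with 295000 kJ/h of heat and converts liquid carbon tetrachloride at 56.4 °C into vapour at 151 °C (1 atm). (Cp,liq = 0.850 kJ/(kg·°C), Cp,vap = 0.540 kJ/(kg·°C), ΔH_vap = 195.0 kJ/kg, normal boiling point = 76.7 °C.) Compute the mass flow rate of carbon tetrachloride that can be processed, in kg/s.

Δh = 0.850×(76.7−56.4) + 195.0 + 0.540×(151−76.7) = 252.38 kJ/kg
Q = 295000 kJ/h = 81.944 kJ/s = 81.944 kJ/s
ṁ = Q/Δh = 81.944 / 252.38 = 0.32469 kg/s

ṁ = 0.325 kg/s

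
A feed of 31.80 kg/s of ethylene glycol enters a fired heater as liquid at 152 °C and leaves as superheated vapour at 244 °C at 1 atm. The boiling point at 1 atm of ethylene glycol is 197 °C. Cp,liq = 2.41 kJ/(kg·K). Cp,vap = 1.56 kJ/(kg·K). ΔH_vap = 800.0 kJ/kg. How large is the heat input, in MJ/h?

Q = 112000 MJ/h

liquid 152→197 °C: 108.45 kJ/kg
vaporisation at 197 °C: 800 kJ/kg
vapour 197→244 °C: 73.32 kJ/kg
Δh = 108.45 + 800 + 73.32 = 981.77 kJ/kg
Q = ṁ·Δh = 31.80 kg/s × 981.77 kJ/kg = 31220 kJ/s
|Q| = 31220 kW = 112390 MJ/h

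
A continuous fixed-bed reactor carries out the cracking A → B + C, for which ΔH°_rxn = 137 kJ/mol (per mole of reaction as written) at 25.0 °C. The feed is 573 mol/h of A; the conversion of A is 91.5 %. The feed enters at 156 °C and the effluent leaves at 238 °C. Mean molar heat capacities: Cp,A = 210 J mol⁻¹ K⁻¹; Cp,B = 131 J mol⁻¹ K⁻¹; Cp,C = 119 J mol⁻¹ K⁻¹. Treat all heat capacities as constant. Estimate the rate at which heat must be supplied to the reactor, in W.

Extent of reaction ξ = 0.915 × 573 = 524.3 mol/h
Reaction term: ξ·ΔH°_rxn = 524.3 × 137 = 71828 kJ/h
Sensible, feed 156→25 °C: -15763 kJ/h
Outlet flows (mol/h): A 48.705, B 524.3, C 524.3
Sensible, products 25→238 °C: 30097 kJ/h
Q = ΔH = 86162 kJ/h = 23.934 kW
Heat supplied = 23934 W

Q_in = 23900 W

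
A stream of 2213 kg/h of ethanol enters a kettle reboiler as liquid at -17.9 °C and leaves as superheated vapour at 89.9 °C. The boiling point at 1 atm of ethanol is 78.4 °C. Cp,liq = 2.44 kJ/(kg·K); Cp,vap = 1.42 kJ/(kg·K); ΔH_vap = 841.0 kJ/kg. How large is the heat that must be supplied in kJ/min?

Q = 40300 kJ/min

liquid -17.9→78.4 °C: 234.97 kJ/kg
vaporisation at 78.4 °C: 841 kJ/kg
vapour 78.4→89.9 °C: 16.33 kJ/kg
Δh = 234.97 + 841 + 16.33 = 1092.3 kJ/kg
Q = ṁ·Δh = 2213 kg/h × 1092.3 kJ/kg = 2.4173e+06 kJ/h
|Q| = 671.46 kW = 40288 kJ/min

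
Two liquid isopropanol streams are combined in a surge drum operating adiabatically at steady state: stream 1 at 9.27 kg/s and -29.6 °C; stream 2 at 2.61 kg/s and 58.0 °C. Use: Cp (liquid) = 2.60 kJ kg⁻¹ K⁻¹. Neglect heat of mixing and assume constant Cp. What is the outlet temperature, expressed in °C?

Adiabatic, steady state ⇒ Σ ṁᵢCp,ᵢ(T_out − Tᵢ) = 0
Σ ṁᵢCp,ᵢTᵢ = 9.27×2.60×-29.6 + 2.61×2.60×58.0 = -319.83
Σ ṁᵢCp,ᵢ = 9.27×2.60 + 2.61×2.60 = 30.888
T_out = -319.83 / 30.888 = -10.355 °C

T_out = -10.4 °C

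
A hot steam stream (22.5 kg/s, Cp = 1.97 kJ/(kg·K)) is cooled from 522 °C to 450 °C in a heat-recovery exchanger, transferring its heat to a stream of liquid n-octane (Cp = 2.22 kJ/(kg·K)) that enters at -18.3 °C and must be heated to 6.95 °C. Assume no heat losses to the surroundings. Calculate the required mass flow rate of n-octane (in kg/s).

Heat released by hot stream: Q = 22.5 × 1.97 × (522 − 450) = 3191.4 kJ/s
Energy balance on cold side (adiabatic exchanger): Q = ṁ_c·Cp_c·(T_c,out − T_c,in)
ṁ_c = 3191.4 / [2.22 × (6.95 − -18.3)] = 56.933 kg/s

ṁ_c = 56.9 kg/s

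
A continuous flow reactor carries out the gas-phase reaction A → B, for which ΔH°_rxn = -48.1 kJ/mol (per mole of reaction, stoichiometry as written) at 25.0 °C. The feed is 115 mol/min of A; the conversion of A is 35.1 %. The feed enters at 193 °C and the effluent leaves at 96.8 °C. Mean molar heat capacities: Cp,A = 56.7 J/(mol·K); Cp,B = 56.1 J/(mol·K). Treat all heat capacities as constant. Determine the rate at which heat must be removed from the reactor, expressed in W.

Q_out = 42800 W

Extent of reaction ξ = 0.351 × 115 = 40.365 mol/min
Reaction term: ξ·ΔH°_rxn = 40.365 × -48.1 = -1941.6 kJ/min
Sensible, feed 193→25 °C: -1095.4 kJ/min
Outlet flows (mol/min): A 74.635, B 40.365
Sensible, products 25→96.8 °C: 466.43 kJ/min
Q = ΔH = -2570.6 kJ/min = -42.843 kW
Heat removed = 42843 W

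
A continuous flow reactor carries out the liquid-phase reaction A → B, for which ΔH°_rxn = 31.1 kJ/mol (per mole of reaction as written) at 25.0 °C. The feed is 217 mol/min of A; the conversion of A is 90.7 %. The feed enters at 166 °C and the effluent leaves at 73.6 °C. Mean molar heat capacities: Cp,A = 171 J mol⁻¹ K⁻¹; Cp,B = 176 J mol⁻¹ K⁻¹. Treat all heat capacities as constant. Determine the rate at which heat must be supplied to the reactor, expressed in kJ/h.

Extent of reaction ξ = 0.907 × 217 = 196.82 mol/min
Reaction term: ξ·ΔH°_rxn = 196.82 × 31.1 = 6121.1 kJ/min
Sensible, feed 166→25 °C: -5232.1 kJ/min
Outlet flows (mol/min): A 20.181, B 196.82
Sensible, products 25→73.6 °C: 1851.2 kJ/min
Q = ΔH = 2740.2 kJ/min = 45.67 kW
Heat supplied = 164410 kJ/h

Q_in = 164000 kJ/h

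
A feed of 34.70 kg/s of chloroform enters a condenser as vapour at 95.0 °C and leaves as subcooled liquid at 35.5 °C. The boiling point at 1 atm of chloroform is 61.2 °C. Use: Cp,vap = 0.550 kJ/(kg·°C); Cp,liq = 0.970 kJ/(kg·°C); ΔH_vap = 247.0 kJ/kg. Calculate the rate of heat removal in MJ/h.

vapour 95.0→61.2 °C: -18.59 kJ/kg
condensation at 61.2 °C: -247 kJ/kg
liquid 61.2→35.5 °C: -24.929 kJ/kg
Δh = -18.59 + -247 + -24.929 = -290.52 kJ/kg
Q = ṁ·Δh = 34.70 kg/s × -290.52 kJ/kg = -10081 kJ/s
|Q| = 10081 kW = 36292 MJ/h

Q_c = 36300 MJ/h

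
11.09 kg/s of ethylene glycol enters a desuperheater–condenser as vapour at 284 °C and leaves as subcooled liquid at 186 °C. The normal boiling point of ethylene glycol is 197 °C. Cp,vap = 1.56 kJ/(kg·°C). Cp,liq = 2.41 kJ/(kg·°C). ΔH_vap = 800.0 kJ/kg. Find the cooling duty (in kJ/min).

vapour 284→197 °C: -135.72 kJ/kg
condensation at 197 °C: -800 kJ/kg
liquid 197→186 °C: -26.51 kJ/kg
Δh = -135.72 + -800 + -26.51 = -962.23 kJ/kg
Q = ṁ·Δh = 11.09 kg/s × -962.23 kJ/kg = -10671 kJ/s
|Q| = 10671 kW = 640270 kJ/min

Q_c = 640000 kJ/min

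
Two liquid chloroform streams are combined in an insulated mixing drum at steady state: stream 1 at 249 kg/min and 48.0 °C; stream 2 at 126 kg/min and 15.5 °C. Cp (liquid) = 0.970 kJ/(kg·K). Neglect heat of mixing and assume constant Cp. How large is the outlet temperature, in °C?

Adiabatic, steady state ⇒ Σ ṁᵢCp,ᵢ(T_out − Tᵢ) = 0
Σ ṁᵢCp,ᵢTᵢ = 249×0.970×48.0 + 126×0.970×15.5 = 13488
Σ ṁᵢCp,ᵢ = 249×0.970 + 126×0.970 = 363.75
T_out = 13488 / 363.75 = 37.08 °C

T_out = 37.1 °C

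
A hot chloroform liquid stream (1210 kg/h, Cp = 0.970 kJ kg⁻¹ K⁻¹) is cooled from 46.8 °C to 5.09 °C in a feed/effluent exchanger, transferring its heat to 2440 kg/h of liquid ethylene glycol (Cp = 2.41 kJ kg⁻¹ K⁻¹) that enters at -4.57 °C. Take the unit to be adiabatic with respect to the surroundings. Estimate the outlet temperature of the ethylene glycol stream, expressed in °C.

Heat released by hot stream: Q = 1210 × 0.970 × (46.8 − 5.09) = 48955 kJ/h
Energy balance on cold side (adiabatic exchanger): Q = ṁ_c·Cp_c·(T_c,out − T_c,in)
T_c,out = -4.57 + 48955/(2440 × 2.41) = 3.7551 °C

T_c,out = 3.76 °C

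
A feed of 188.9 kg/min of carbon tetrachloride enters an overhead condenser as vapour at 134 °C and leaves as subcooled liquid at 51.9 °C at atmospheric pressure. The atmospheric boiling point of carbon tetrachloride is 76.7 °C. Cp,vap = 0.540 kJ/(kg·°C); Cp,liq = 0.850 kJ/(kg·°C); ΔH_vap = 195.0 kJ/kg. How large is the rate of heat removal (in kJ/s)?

vapour 134→76.7 °C: -30.942 kJ/kg
condensation at 76.7 °C: -195 kJ/kg
liquid 76.7→51.9 °C: -21.08 kJ/kg
Δh = -30.942 + -195 + -21.08 = -247.02 kJ/kg
Q = ṁ·Δh = 188.9 kg/min × -247.02 kJ/kg = -46662 kJ/min
|Q| = 777.71 kW

Q_c = 778 kJ/s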